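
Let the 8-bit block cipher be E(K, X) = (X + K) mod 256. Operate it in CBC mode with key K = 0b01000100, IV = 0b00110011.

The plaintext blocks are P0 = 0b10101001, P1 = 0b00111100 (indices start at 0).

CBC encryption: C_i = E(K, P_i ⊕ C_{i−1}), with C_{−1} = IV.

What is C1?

C1 = 0b00100110

C0: P0 ⊕ 0b00110011 = 0b10011010; E(K, 0b10011010) = 0b11011110.
C1: P1 ⊕ 0b11011110 = 0b11100010; E(K, 0b11100010) = 0b00100110.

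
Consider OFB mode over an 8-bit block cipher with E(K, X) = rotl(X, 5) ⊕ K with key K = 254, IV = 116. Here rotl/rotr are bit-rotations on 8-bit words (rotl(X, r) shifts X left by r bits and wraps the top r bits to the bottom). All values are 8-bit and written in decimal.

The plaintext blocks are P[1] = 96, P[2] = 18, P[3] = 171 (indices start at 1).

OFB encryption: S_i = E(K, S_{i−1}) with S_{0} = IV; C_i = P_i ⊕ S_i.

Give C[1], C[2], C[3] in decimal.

C[1]: S = E(K, 116) = 112; 96 ⊕ 112 = 16.
C[2]: S = E(K, 112) = 240; 18 ⊕ 240 = 226.
C[3]: S = E(K, 240) = 224; 171 ⊕ 224 = 75.

C[1] = 16, C[2] = 226, C[3] = 75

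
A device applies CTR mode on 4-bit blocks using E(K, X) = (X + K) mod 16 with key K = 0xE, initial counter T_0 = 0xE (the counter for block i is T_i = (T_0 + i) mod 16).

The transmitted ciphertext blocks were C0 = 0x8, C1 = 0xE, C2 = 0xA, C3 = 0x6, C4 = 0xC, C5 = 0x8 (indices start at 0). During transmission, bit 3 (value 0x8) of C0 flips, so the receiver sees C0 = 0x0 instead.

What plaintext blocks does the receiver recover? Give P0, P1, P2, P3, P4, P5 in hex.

CTR decryption: S_i = E(K, T_i) where T_i is the counter for block i; P_i = C_i ⊕ S_i.
Only C0 changed, to 0x0. In CTR, a change in C_i flips the same bit in P_i only; the keystream is unaffected. Decrypting the received ciphertext:
P0: T = 0xE, S = E(K, T) = 0xC; 0x0 ⊕ 0xC = 0xC.
P1: T = 0xF, S = E(K, T) = 0xD; 0xE ⊕ 0xD = 0x3.
P2: T = 0x0, S = E(K, T) = 0xE; 0xA ⊕ 0xE = 0x4.
P3: T = 0x1, S = E(K, T) = 0xF; 0x6 ⊕ 0xF = 0x9.
P4: T = 0x2, S = E(K, T) = 0x0; 0xC ⊕ 0x0 = 0xC.
P5: T = 0x3, S = E(K, T) = 0x1; 0x8 ⊕ 0x1 = 0x9.
Blocks that differ from the original plaintext: P0.

P0 = 0xC, P1 = 0x3, P2 = 0x4, P3 = 0x9, P4 = 0xC, P5 = 0x9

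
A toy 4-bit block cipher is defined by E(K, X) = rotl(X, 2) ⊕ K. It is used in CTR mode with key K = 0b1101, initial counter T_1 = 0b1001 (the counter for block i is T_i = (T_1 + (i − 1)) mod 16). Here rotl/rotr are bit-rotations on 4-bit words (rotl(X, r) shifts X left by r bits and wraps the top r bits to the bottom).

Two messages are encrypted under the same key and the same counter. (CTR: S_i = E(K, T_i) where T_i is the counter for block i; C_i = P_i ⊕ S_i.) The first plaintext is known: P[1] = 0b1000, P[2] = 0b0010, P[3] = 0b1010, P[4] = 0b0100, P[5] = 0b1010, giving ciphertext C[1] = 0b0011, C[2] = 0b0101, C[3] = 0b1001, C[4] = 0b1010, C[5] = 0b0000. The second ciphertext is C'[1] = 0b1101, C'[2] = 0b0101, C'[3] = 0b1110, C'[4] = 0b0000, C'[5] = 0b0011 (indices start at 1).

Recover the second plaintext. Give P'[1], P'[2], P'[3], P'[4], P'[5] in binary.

In CTR with a reused counter, both messages share the same keystream S_i, so C_i ⊕ C'_i = P_i ⊕ P'_i and thus P'_i = P_i ⊕ C_i ⊕ C'_i.
P'[1]: 0b1000 ⊕ 0b0011 ⊕ 0b1101 = 0b0110.
P'[2]: 0b0010 ⊕ 0b0101 ⊕ 0b0101 = 0b0010.
P'[3]: 0b1010 ⊕ 0b1001 ⊕ 0b1110 = 0b1101.
P'[4]: 0b0100 ⊕ 0b1010 ⊕ 0b0000 = 0b1110.
P'[5]: 0b1010 ⊕ 0b0000 ⊕ 0b0011 = 0b1001.

P'[1] = 0b0110, P'[2] = 0b0010, P'[3] = 0b1101, P'[4] = 0b1110, P'[5] = 0b1001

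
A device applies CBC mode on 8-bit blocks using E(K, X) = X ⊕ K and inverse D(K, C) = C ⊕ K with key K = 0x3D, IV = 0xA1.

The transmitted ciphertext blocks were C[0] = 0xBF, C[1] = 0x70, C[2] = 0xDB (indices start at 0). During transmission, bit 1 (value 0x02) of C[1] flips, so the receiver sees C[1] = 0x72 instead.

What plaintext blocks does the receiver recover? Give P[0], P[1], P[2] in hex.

P[0] = 0x23, P[1] = 0xF0, P[2] = 0x94

CBC decryption: P_i = D(K, C_i) ⊕ C_{i−1}, with C_{−1} = IV.
Only C[1] changed, to 0x72. In CBC, a change in C_i garbles P_i and flips the same bit in P_{i+1}. Decrypting the received ciphertext:
P[0]: D(K, 0xBF) = 0x82; 0x82 ⊕ 0xA1 = 0x23.
P[1]: D(K, 0x72) = 0x4F; 0x4F ⊕ 0xBF = 0xF0.
P[2]: D(K, 0xDB) = 0xE6; 0xE6 ⊕ 0x72 = 0x94.
Blocks that differ from the original plaintext: P[1], P[2].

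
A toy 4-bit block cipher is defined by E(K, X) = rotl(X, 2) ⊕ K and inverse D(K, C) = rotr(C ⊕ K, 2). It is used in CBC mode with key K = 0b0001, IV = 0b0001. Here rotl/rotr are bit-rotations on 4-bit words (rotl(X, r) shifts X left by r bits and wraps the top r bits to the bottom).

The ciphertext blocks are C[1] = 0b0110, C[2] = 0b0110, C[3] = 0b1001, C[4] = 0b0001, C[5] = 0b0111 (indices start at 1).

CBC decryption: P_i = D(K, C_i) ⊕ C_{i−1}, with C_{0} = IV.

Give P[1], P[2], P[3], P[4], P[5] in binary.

P[1] = 0b1100, P[2] = 0b1011, P[3] = 0b0100, P[4] = 0b1001, P[5] = 0b1000

P[1]: D(K, 0b0110) = 0b1101; 0b1101 ⊕ 0b0001 = 0b1100.
P[2]: D(K, 0b0110) = 0b1101; 0b1101 ⊕ 0b0110 = 0b1011.
P[3]: D(K, 0b1001) = 0b0010; 0b0010 ⊕ 0b0110 = 0b0100.
P[4]: D(K, 0b0001) = 0b0000; 0b0000 ⊕ 0b1001 = 0b1001.
P[5]: D(K, 0b0111) = 0b1001; 0b1001 ⊕ 0b0001 = 0b1000.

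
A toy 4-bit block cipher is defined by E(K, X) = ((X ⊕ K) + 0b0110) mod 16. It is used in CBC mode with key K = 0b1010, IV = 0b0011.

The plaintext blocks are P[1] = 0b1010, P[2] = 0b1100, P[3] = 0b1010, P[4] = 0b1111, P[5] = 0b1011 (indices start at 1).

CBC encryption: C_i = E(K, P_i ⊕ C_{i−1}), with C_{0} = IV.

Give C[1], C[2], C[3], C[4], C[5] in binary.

C[1]: P[1] ⊕ 0b0011 = 0b1001; E(K, 0b1001) = 0b1001.
C[2]: P[2] ⊕ 0b1001 = 0b0101; E(K, 0b0101) = 0b0101.
C[3]: P[3] ⊕ 0b0101 = 0b1111; E(K, 0b1111) = 0b1011.
C[4]: P[4] ⊕ 0b1011 = 0b0100; E(K, 0b0100) = 0b0100.
C[5]: P[5] ⊕ 0b0100 = 0b1111; E(K, 0b1111) = 0b1011.

C[1] = 0b1001, C[2] = 0b0101, C[3] = 0b1011, C[4] = 0b0100, C[5] = 0b1011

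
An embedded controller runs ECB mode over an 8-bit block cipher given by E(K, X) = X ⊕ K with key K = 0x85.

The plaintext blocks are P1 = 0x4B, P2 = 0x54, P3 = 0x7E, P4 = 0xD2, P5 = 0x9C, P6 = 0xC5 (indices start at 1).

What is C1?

C1 = 0xCE

ECB encryption: C_i = E(K, P_i).
C1: E(K, 0x4B) = 0xCE.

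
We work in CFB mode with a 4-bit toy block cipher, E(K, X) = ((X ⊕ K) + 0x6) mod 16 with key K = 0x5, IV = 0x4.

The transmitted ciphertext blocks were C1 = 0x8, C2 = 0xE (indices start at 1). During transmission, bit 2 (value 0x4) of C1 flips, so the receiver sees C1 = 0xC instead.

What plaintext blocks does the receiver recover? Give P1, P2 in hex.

CFB decryption: P_i = C_i ⊕ E(K, C_{i−1}), with C_{0} = IV.
Only C1 changed, to 0xC. In CFB, a change in C_i flips the same bit in P_i and garbles P_{i+1}. Decrypting the received ciphertext:
P1: E(K, 0x4) = 0x7; 0xC ⊕ 0x7 = 0xB.
P2: E(K, 0xC) = 0xF; 0xE ⊕ 0xF = 0x1.
Blocks that differ from the original plaintext: P1, P2.

P1 = 0xB, P2 = 0x1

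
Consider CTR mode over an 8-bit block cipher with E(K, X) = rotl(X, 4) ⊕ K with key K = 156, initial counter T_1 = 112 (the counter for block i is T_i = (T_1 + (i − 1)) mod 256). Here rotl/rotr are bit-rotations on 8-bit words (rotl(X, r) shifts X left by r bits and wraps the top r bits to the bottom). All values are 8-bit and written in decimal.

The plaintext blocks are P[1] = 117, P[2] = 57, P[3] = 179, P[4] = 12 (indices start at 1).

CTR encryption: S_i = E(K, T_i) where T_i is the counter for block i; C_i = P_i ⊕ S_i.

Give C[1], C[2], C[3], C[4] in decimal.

C[1] = 238, C[2] = 178, C[3] = 8, C[4] = 167

C[1]: T = 112, S = E(K, T) = 155; 117 ⊕ 155 = 238.
C[2]: T = 113, S = E(K, T) = 139; 57 ⊕ 139 = 178.
C[3]: T = 114, S = E(K, T) = 187; 179 ⊕ 187 = 8.
C[4]: T = 115, S = E(K, T) = 171; 12 ⊕ 171 = 167.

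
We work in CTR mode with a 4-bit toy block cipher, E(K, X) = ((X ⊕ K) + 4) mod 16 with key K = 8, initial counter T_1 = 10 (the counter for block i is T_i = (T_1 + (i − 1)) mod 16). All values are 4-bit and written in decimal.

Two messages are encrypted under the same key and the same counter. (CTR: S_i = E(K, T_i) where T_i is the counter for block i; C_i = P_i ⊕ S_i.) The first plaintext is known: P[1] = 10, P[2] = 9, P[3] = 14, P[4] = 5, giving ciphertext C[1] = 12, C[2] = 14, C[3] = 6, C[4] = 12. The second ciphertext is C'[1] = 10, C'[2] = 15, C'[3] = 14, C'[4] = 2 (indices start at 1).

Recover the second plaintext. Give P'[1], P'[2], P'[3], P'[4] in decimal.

In CTR with a reused counter, both messages share the same keystream S_i, so C_i ⊕ C'_i = P_i ⊕ P'_i and thus P'_i = P_i ⊕ C_i ⊕ C'_i.
P'[1]: 10 ⊕ 12 ⊕ 10 = 12.
P'[2]: 9 ⊕ 14 ⊕ 15 = 8.
P'[3]: 14 ⊕ 6 ⊕ 14 = 6.
P'[4]: 5 ⊕ 12 ⊕ 2 = 11.

P'[1] = 12, P'[2] = 8, P'[3] = 6, P'[4] = 11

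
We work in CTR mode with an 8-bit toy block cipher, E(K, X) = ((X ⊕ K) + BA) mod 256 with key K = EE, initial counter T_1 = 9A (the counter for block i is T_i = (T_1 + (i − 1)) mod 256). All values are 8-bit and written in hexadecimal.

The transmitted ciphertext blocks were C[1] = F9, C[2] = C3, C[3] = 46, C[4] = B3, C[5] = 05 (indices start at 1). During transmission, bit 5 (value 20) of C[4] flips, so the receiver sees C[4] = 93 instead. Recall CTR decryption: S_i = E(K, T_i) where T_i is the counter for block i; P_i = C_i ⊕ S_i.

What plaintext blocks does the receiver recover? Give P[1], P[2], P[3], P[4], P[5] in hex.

Only C[4] changed, to 93. In CTR, a change in C_i flips the same bit in P_i only; the keystream is unaffected. Decrypting the received ciphertext:
P[1]: T = 9A, S = E(K, T) = 2E; F9 ⊕ 2E = D7.
P[2]: T = 9B, S = E(K, T) = 2F; C3 ⊕ 2F = EC.
P[3]: T = 9C, S = E(K, T) = 2C; 46 ⊕ 2C = 6A.
P[4]: T = 9D, S = E(K, T) = 2D; 93 ⊕ 2D = BE.
P[5]: T = 9E, S = E(K, T) = 2A; 05 ⊕ 2A = 2F.
Blocks that differ from the original plaintext: P[4].

P[1] = D7, P[2] = EC, P[3] = 6A, P[4] = BE, P[5] = 2F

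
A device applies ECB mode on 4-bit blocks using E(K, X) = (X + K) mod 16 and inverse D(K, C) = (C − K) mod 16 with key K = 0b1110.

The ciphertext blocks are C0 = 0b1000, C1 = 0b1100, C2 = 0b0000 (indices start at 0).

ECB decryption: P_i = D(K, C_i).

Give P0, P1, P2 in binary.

P0: D(K, 0b1000) = 0b1010.
P1: D(K, 0b1100) = 0b1110.
P2: D(K, 0b0000) = 0b0010.

P0 = 0b1010, P1 = 0b1110, P2 = 0b0010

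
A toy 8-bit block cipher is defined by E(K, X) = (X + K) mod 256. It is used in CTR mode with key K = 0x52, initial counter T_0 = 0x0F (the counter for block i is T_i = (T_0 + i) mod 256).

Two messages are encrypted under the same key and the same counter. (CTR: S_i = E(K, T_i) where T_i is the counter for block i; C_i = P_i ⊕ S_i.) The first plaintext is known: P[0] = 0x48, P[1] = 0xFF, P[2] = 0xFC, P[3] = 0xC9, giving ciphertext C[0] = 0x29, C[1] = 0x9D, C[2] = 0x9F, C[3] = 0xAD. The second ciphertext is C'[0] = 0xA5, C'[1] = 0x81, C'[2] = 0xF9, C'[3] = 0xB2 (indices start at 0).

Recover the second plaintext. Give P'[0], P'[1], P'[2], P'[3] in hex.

P'[0] = 0xC4, P'[1] = 0xE3, P'[2] = 0x9A, P'[3] = 0xD6

In CTR with a reused counter, both messages share the same keystream S_i, so C_i ⊕ C'_i = P_i ⊕ P'_i and thus P'_i = P_i ⊕ C_i ⊕ C'_i.
P'[0]: 0x48 ⊕ 0x29 ⊕ 0xA5 = 0xC4.
P'[1]: 0xFF ⊕ 0x9D ⊕ 0x81 = 0xE3.
P'[2]: 0xFC ⊕ 0x9F ⊕ 0xF9 = 0x9A.
P'[3]: 0xC9 ⊕ 0xAD ⊕ 0xB2 = 0xD6.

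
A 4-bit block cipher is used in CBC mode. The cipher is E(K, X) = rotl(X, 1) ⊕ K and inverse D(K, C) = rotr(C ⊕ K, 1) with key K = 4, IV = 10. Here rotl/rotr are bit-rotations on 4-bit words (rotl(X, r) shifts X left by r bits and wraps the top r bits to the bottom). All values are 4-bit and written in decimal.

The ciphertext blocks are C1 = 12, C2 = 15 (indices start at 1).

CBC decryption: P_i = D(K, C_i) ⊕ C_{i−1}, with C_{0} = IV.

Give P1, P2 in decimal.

P1 = 14, P2 = 1

P1: D(K, 12) = 4; 4 ⊕ 10 = 14.
P2: D(K, 15) = 13; 13 ⊕ 12 = 1.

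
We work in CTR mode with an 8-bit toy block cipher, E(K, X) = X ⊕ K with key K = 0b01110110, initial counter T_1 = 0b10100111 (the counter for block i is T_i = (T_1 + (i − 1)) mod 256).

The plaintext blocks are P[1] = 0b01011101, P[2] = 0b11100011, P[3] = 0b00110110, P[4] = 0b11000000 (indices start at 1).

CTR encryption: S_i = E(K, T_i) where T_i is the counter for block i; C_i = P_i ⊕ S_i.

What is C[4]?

C[1]: T = 0b10100111, S = E(K, T) = 0b11010001; 0b01011101 ⊕ 0b11010001 = 0b10001100.
C[2]: T = 0b10101000, S = E(K, T) = 0b11011110; 0b11100011 ⊕ 0b11011110 = 0b00111101.
C[3]: T = 0b10101001, S = E(K, T) = 0b11011111; 0b00110110 ⊕ 0b11011111 = 0b11101001.
C[4]: T = 0b10101010, S = E(K, T) = 0b11011100; 0b11000000 ⊕ 0b11011100 = 0b00011100.

C[4] = 0b00011100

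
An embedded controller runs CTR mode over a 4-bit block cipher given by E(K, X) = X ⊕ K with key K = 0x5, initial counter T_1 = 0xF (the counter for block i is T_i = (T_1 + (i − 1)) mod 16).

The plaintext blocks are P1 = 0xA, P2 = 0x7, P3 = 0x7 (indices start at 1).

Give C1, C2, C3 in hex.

CTR encryption: S_i = E(K, T_i) where T_i is the counter for block i; C_i = P_i ⊕ S_i.
C1: T = 0xF, S = E(K, T) = 0xA; 0xA ⊕ 0xA = 0x0.
C2: T = 0x0, S = E(K, T) = 0x5; 0x7 ⊕ 0x5 = 0x2.
C3: T = 0x1, S = E(K, T) = 0x4; 0x7 ⊕ 0x4 = 0x3.

C1 = 0x0, C2 = 0x2, C3 = 0x3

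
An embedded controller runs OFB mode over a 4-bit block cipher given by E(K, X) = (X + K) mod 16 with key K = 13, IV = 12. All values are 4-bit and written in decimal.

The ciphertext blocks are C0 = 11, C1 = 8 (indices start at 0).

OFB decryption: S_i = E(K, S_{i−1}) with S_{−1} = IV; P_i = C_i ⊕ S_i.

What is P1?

P0: S = E(K, 12) = 9; 11 ⊕ 9 = 2.
P1: S = E(K, 9) = 6; 8 ⊕ 6 = 14.

P1 = 14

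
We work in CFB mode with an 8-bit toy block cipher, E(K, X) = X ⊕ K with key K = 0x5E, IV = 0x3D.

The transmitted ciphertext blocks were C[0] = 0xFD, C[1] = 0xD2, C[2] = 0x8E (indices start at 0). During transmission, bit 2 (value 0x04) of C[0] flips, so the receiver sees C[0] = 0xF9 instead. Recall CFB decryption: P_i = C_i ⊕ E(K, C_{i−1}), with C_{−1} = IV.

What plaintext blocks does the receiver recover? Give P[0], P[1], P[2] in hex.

Only C[0] changed, to 0xF9. In CFB, a change in C_i flips the same bit in P_i and garbles P_{i+1}. Decrypting the received ciphertext:
P[0]: E(K, 0x3D) = 0x63; 0xF9 ⊕ 0x63 = 0x9A.
P[1]: E(K, 0xF9) = 0xA7; 0xD2 ⊕ 0xA7 = 0x75.
P[2]: E(K, 0xD2) = 0x8C; 0x8E ⊕ 0x8C = 0x02.
Blocks that differ from the original plaintext: P[0], P[1].

P[0] = 0x9A, P[1] = 0x75, P[2] = 0x02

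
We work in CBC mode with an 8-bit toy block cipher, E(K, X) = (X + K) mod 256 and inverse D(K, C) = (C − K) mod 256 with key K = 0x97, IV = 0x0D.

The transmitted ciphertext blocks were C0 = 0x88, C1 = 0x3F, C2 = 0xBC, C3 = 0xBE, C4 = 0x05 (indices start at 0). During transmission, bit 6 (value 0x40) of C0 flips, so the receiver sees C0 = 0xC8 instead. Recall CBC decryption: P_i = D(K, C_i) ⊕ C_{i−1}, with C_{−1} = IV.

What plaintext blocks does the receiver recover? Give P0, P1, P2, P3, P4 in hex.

Only C0 changed, to 0xC8. In CBC, a change in C_i garbles P_i and flips the same bit in P_{i+1}. Decrypting the received ciphertext:
P0: D(K, 0xC8) = 0x31; 0x31 ⊕ 0x0D = 0x3C.
P1: D(K, 0x3F) = 0xA8; 0xA8 ⊕ 0xC8 = 0x60.
P2: D(K, 0xBC) = 0x25; 0x25 ⊕ 0x3F = 0x1A.
P3: D(K, 0xBE) = 0x27; 0x27 ⊕ 0xBC = 0x9B.
P4: D(K, 0x05) = 0x6E; 0x6E ⊕ 0xBE = 0xD0.
Blocks that differ from the original plaintext: P0, P1.

P0 = 0x3C, P1 = 0x60, P2 = 0x1A, P3 = 0x9B, P4 = 0xD0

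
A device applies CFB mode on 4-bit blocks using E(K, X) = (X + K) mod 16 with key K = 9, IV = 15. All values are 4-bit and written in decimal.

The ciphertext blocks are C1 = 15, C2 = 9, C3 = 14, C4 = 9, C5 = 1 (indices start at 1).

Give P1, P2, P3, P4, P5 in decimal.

CFB decryption: P_i = C_i ⊕ E(K, C_{i−1}), with C_{0} = IV.
P1: E(K, 15) = 8; 15 ⊕ 8 = 7.
P2: E(K, 15) = 8; 9 ⊕ 8 = 1.
P3: E(K, 9) = 2; 14 ⊕ 2 = 12.
P4: E(K, 14) = 7; 9 ⊕ 7 = 14.
P5: E(K, 9) = 2; 1 ⊕ 2 = 3.

P1 = 7, P2 = 1, P3 = 12, P4 = 14, P5 = 3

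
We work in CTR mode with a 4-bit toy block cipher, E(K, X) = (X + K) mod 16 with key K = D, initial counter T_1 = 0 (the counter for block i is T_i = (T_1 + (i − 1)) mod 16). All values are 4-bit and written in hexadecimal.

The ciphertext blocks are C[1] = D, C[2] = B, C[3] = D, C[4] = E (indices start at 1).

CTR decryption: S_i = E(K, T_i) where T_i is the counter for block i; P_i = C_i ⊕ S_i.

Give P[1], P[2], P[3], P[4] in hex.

P[1]: T = 0, S = E(K, T) = D; D ⊕ D = 0.
P[2]: T = 1, S = E(K, T) = E; B ⊕ E = 5.
P[3]: T = 2, S = E(K, T) = F; D ⊕ F = 2.
P[4]: T = 3, S = E(K, T) = 0; E ⊕ 0 = E.

P[1] = 0, P[2] = 5, P[3] = 2, P[4] = E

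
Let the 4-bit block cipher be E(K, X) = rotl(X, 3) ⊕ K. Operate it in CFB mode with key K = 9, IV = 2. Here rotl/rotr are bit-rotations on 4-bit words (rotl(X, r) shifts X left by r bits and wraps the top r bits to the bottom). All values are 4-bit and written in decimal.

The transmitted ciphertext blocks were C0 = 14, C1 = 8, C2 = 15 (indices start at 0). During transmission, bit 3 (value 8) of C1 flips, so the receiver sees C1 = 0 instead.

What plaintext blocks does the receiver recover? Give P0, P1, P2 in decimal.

CFB decryption: P_i = C_i ⊕ E(K, C_{i−1}), with C_{−1} = IV.
Only C1 changed, to 0. In CFB, a change in C_i flips the same bit in P_i and garbles P_{i+1}. Decrypting the received ciphertext:
P0: E(K, 2) = 8; 14 ⊕ 8 = 6.
P1: E(K, 14) = 14; 0 ⊕ 14 = 14.
P2: E(K, 0) = 9; 15 ⊕ 9 = 6.
Blocks that differ from the original plaintext: P1, P2.

P0 = 6, P1 = 14, P2 = 6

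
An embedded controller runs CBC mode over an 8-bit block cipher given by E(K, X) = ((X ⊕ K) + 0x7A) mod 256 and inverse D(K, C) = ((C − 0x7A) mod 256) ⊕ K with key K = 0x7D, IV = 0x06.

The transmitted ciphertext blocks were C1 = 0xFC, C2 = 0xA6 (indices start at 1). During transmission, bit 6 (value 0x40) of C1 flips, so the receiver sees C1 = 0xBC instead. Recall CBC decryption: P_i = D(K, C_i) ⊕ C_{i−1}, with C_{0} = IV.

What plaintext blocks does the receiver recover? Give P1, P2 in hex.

P1 = 0x39, P2 = 0xED

Only C1 changed, to 0xBC. In CBC, a change in C_i garbles P_i and flips the same bit in P_{i+1}. Decrypting the received ciphertext:
P1: D(K, 0xBC) = 0x3F; 0x3F ⊕ 0x06 = 0x39.
P2: D(K, 0xA6) = 0x51; 0x51 ⊕ 0xBC = 0xED.
Blocks that differ from the original plaintext: P1, P2.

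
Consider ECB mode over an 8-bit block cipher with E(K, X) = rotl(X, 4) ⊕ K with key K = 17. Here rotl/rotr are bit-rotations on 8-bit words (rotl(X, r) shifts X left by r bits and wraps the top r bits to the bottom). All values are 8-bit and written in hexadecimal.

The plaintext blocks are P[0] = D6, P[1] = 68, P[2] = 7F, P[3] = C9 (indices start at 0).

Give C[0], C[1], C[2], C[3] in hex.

C[0] = 7A, C[1] = 91, C[2] = E0, C[3] = 8B

ECB encryption: C_i = E(K, P_i).
C[0]: E(K, D6) = 7A.
C[1]: E(K, 68) = 91.
C[2]: E(K, 7F) = E0.
C[3]: E(K, C9) = 8B.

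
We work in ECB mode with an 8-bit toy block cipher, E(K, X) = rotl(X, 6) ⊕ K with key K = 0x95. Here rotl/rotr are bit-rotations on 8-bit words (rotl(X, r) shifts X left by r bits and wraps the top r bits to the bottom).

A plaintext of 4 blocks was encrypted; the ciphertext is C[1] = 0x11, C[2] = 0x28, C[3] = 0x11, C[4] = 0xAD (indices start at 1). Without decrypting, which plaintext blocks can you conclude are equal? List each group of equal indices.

P[1] = P[3]

ECB encrypts each block independently with the same key, so equal ciphertext blocks imply equal plaintext blocks.
C[1] = C[3] = 0x11, so P[1] = P[3].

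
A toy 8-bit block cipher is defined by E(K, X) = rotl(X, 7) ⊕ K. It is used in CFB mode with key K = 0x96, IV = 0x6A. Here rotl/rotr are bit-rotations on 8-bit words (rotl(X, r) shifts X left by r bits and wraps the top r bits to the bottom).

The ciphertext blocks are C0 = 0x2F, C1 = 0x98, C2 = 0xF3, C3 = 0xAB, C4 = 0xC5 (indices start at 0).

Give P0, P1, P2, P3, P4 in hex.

CFB decryption: P_i = C_i ⊕ E(K, C_{i−1}), with C_{−1} = IV.
P0: E(K, 0x6A) = 0xA3; 0x2F ⊕ 0xA3 = 0x8C.
P1: E(K, 0x2F) = 0x01; 0x98 ⊕ 0x01 = 0x99.
P2: E(K, 0x98) = 0xDA; 0xF3 ⊕ 0xDA = 0x29.
P3: E(K, 0xF3) = 0x6F; 0xAB ⊕ 0x6F = 0xC4.
P4: E(K, 0xAB) = 0x43; 0xC5 ⊕ 0x43 = 0x86.

P0 = 0x8C, P1 = 0x99, P2 = 0x29, P3 = 0xC4, P4 = 0x86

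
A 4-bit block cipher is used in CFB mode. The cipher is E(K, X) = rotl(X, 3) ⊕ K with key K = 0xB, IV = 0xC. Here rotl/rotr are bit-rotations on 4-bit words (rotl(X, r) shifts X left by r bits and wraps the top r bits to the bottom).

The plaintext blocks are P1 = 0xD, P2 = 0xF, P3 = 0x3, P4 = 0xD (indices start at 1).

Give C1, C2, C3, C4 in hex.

C1 = 0x0, C2 = 0x4, C3 = 0xA, C4 = 0x3

CFB encryption: C_i = P_i ⊕ E(K, C_{i−1}), with C_{0} = IV.
C1: E(K, 0xC) = 0xD; 0xD ⊕ 0xD = 0x0.
C2: E(K, 0x0) = 0xB; 0xF ⊕ 0xB = 0x4.
C3: E(K, 0x4) = 0x9; 0x3 ⊕ 0x9 = 0xA.
C4: E(K, 0xA) = 0xE; 0xD ⊕ 0xE = 0x3.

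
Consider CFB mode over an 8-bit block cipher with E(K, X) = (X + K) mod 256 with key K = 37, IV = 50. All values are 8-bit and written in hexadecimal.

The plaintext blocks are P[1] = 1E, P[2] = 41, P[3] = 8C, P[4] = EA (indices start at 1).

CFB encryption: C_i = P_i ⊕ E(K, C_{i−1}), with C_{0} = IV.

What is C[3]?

C[1]: E(K, 50) = 87; 1E ⊕ 87 = 99.
C[2]: E(K, 99) = D0; 41 ⊕ D0 = 91.
C[3]: E(K, 91) = C8; 8C ⊕ C8 = 44.

C[3] = 44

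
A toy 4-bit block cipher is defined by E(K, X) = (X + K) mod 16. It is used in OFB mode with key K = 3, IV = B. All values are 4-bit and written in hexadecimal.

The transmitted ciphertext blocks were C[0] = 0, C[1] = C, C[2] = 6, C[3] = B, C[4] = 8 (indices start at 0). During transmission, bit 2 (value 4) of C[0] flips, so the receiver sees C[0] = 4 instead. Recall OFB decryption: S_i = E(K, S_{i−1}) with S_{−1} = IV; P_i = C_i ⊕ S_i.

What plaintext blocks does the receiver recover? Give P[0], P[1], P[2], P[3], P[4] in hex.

Only C[0] changed, to 4. In OFB, a change in C_i flips the same bit in P_i only; the keystream is unaffected. Decrypting the received ciphertext:
P[0]: S = E(K, B) = E; 4 ⊕ E = A.
P[1]: S = E(K, E) = 1; C ⊕ 1 = D.
P[2]: S = E(K, 1) = 4; 6 ⊕ 4 = 2.
P[3]: S = E(K, 4) = 7; B ⊕ 7 = C.
P[4]: S = E(K, 7) = A; 8 ⊕ A = 2.
Blocks that differ from the original plaintext: P[0].

P[0] = A, P[1] = D, P[2] = 2, P[3] = C, P[4] = 2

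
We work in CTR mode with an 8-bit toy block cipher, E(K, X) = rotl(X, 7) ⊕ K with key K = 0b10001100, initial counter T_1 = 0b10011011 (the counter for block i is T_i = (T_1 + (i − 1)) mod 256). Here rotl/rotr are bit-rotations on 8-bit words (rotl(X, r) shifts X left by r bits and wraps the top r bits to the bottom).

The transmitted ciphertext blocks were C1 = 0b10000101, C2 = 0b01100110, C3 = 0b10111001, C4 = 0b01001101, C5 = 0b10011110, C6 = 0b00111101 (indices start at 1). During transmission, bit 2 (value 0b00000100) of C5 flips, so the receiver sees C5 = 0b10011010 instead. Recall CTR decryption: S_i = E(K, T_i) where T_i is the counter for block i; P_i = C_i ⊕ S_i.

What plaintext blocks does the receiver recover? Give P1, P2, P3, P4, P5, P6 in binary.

P1 = 0b11000100, P2 = 0b10100100, P3 = 0b11111011, P4 = 0b10001110, P5 = 0b11011001, P6 = 0b11100001

Only C5 changed, to 0b10011010. In CTR, a change in C_i flips the same bit in P_i only; the keystream is unaffected. Decrypting the received ciphertext:
P1: T = 0b10011011, S = E(K, T) = 0b01000001; 0b10000101 ⊕ 0b01000001 = 0b11000100.
P2: T = 0b10011100, S = E(K, T) = 0b11000010; 0b01100110 ⊕ 0b11000010 = 0b10100100.
P3: T = 0b10011101, S = E(K, T) = 0b01000010; 0b10111001 ⊕ 0b01000010 = 0b11111011.
P4: T = 0b10011110, S = E(K, T) = 0b11000011; 0b01001101 ⊕ 0b11000011 = 0b10001110.
P5: T = 0b10011111, S = E(K, T) = 0b01000011; 0b10011010 ⊕ 0b01000011 = 0b11011001.
P6: T = 0b10100000, S = E(K, T) = 0b11011100; 0b00111101 ⊕ 0b11011100 = 0b11100001.
Blocks that differ from the original plaintext: P5.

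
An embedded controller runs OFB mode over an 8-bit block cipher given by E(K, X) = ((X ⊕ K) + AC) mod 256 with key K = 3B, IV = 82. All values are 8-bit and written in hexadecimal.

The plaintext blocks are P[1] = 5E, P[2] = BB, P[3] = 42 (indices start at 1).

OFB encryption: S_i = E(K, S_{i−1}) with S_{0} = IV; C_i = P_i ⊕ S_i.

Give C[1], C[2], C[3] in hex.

C[1] = 3B, C[2] = B1, C[3] = 9F

C[1]: S = E(K, 82) = 65; 5E ⊕ 65 = 3B.
C[2]: S = E(K, 65) = 0A; BB ⊕ 0A = B1.
C[3]: S = E(K, 0A) = DD; 42 ⊕ DD = 9F.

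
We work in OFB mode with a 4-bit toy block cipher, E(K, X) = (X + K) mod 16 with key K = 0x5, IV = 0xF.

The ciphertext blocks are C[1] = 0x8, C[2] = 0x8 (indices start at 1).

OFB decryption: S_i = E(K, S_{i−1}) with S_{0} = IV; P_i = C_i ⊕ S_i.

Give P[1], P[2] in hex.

P[1] = 0xC, P[2] = 0x1

P[1]: S = E(K, 0xF) = 0x4; 0x8 ⊕ 0x4 = 0xC.
P[2]: S = E(K, 0x4) = 0x9; 0x8 ⊕ 0x9 = 0x1.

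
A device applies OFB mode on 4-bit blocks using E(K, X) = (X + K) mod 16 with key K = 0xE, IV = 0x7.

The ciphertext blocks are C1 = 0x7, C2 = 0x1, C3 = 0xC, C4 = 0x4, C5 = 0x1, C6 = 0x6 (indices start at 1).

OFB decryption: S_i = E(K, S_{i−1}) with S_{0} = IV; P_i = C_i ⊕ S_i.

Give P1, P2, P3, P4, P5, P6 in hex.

P1: S = E(K, 0x7) = 0x5; 0x7 ⊕ 0x5 = 0x2.
P2: S = E(K, 0x5) = 0x3; 0x1 ⊕ 0x3 = 0x2.
P3: S = E(K, 0x3) = 0x1; 0xC ⊕ 0x1 = 0xD.
P4: S = E(K, 0x1) = 0xF; 0x4 ⊕ 0xF = 0xB.
P5: S = E(K, 0xF) = 0xD; 0x1 ⊕ 0xD = 0xC.
P6: S = E(K, 0xD) = 0xB; 0x6 ⊕ 0xB = 0xD.

P1 = 0x2, P2 = 0x2, P3 = 0xD, P4 = 0xB, P5 = 0xC, P6 = 0xD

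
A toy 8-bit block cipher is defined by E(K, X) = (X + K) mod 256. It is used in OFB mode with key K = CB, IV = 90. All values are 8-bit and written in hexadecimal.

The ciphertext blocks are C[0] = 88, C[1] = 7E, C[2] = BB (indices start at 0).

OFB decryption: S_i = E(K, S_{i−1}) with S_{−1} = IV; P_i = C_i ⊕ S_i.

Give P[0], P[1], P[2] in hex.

P[0] = D3, P[1] = 58, P[2] = 4A

P[0]: S = E(K, 90) = 5B; 88 ⊕ 5B = D3.
P[1]: S = E(K, 5B) = 26; 7E ⊕ 26 = 58.
P[2]: S = E(K, 26) = F1; BB ⊕ F1 = 4A.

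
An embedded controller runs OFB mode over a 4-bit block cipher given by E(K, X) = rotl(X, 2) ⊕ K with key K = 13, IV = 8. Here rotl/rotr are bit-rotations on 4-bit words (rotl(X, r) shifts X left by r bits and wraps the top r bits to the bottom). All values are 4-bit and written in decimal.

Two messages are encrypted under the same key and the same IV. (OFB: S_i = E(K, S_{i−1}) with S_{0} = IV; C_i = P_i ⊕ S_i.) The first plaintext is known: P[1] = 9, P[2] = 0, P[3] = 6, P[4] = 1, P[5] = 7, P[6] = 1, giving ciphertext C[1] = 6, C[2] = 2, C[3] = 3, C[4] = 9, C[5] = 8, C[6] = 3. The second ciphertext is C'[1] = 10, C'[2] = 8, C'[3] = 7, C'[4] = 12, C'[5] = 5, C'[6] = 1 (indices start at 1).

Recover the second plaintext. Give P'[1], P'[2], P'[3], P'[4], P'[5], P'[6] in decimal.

P'[1] = 5, P'[2] = 10, P'[3] = 2, P'[4] = 4, P'[5] = 10, P'[6] = 3

In OFB with a reused IV, both messages share the same keystream S_i, so C_i ⊕ C'_i = P_i ⊕ P'_i and thus P'_i = P_i ⊕ C_i ⊕ C'_i.
P'[1]: 9 ⊕ 6 ⊕ 10 = 5.
P'[2]: 0 ⊕ 2 ⊕ 8 = 10.
P'[3]: 6 ⊕ 3 ⊕ 7 = 2.
P'[4]: 1 ⊕ 9 ⊕ 12 = 4.
P'[5]: 7 ⊕ 8 ⊕ 5 = 10.
P'[6]: 1 ⊕ 3 ⊕ 1 = 3.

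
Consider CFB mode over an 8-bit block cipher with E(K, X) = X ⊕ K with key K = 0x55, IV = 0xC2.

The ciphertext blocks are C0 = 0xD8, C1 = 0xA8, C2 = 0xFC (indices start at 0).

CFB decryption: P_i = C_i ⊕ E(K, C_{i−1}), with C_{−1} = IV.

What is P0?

P0 = 0x4F

P0: E(K, 0xC2) = 0x97; 0xD8 ⊕ 0x97 = 0x4F.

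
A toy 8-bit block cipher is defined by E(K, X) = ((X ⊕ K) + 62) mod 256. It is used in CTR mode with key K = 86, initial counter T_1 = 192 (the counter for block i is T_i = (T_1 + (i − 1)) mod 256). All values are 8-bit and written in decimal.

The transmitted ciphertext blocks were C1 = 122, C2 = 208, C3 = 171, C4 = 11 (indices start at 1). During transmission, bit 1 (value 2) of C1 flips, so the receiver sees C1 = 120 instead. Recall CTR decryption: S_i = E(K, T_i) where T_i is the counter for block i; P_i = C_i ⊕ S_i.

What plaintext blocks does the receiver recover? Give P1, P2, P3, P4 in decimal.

Only C1 changed, to 120. In CTR, a change in C_i flips the same bit in P_i only; the keystream is unaffected. Decrypting the received ciphertext:
P1: T = 192, S = E(K, T) = 212; 120 ⊕ 212 = 172.
P2: T = 193, S = E(K, T) = 213; 208 ⊕ 213 = 5.
P3: T = 194, S = E(K, T) = 210; 171 ⊕ 210 = 121.
P4: T = 195, S = E(K, T) = 211; 11 ⊕ 211 = 216.
Blocks that differ from the original plaintext: P1.

P1 = 172, P2 = 5, P3 = 121, P4 = 216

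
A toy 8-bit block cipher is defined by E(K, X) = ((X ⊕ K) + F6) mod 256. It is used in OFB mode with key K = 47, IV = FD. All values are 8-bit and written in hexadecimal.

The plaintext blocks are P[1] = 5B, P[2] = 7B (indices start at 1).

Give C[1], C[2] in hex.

C[1] = EB, C[2] = 96

OFB encryption: S_i = E(K, S_{i−1}) with S_{0} = IV; C_i = P_i ⊕ S_i.
C[1]: S = E(K, FD) = B0; 5B ⊕ B0 = EB.
C[2]: S = E(K, B0) = ED; 7B ⊕ ED = 96.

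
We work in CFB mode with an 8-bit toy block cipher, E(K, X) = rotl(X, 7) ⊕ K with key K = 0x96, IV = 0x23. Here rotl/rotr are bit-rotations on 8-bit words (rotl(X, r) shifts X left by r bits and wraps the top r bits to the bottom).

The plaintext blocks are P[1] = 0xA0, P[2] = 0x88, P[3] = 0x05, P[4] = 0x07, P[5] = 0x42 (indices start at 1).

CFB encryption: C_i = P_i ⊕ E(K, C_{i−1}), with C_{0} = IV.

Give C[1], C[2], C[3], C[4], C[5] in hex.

C[1]: E(K, 0x23) = 0x07; 0xA0 ⊕ 0x07 = 0xA7.
C[2]: E(K, 0xA7) = 0x45; 0x88 ⊕ 0x45 = 0xCD.
C[3]: E(K, 0xCD) = 0x70; 0x05 ⊕ 0x70 = 0x75.
C[4]: E(K, 0x75) = 0x2C; 0x07 ⊕ 0x2C = 0x2B.
C[5]: E(K, 0x2B) = 0x03; 0x42 ⊕ 0x03 = 0x41.

C[1] = 0xA7, C[2] = 0xCD, C[3] = 0x75, C[4] = 0x2B, C[5] = 0x41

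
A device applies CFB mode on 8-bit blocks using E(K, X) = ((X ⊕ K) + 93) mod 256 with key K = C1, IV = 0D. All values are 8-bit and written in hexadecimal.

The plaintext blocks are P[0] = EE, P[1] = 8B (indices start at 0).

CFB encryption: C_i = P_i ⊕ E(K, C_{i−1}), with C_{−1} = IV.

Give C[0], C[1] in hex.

C[0]: E(K, 0D) = 5F; EE ⊕ 5F = B1.
C[1]: E(K, B1) = 03; 8B ⊕ 03 = 88.

C[0] = B1, C[1] = 88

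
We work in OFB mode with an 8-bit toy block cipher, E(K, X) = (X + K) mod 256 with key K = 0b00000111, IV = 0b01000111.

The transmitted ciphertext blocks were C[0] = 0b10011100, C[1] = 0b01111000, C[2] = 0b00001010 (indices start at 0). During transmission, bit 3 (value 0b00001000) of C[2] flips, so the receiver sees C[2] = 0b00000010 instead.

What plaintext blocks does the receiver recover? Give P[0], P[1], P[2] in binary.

OFB decryption: S_i = E(K, S_{i−1}) with S_{−1} = IV; P_i = C_i ⊕ S_i.
Only C[2] changed, to 0b00000010. In OFB, a change in C_i flips the same bit in P_i only; the keystream is unaffected. Decrypting the received ciphertext:
P[0]: S = E(K, 0b01000111) = 0b01001110; 0b10011100 ⊕ 0b01001110 = 0b11010010.
P[1]: S = E(K, 0b01001110) = 0b01010101; 0b01111000 ⊕ 0b01010101 = 0b00101101.
P[2]: S = E(K, 0b01010101) = 0b01011100; 0b00000010 ⊕ 0b01011100 = 0b01011110.
Blocks that differ from the original plaintext: P[2].

P[0] = 0b11010010, P[1] = 0b00101101, P[2] = 0b01011110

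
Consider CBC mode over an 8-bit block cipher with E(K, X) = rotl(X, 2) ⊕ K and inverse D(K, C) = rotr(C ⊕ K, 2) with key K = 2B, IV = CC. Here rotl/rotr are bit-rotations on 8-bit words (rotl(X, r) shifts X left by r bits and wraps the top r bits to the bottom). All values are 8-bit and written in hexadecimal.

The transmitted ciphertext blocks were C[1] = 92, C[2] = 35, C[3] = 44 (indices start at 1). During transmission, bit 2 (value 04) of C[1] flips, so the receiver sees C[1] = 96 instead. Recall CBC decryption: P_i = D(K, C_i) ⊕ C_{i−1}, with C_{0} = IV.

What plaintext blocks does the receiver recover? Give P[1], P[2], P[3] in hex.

P[1] = A3, P[2] = 11, P[3] = EE

Only C[1] changed, to 96. In CBC, a change in C_i garbles P_i and flips the same bit in P_{i+1}. Decrypting the received ciphertext:
P[1]: D(K, 96) = 6F; 6F ⊕ CC = A3.
P[2]: D(K, 35) = 87; 87 ⊕ 96 = 11.
P[3]: D(K, 44) = DB; DB ⊕ 35 = EE.
Blocks that differ from the original plaintext: P[1], P[2].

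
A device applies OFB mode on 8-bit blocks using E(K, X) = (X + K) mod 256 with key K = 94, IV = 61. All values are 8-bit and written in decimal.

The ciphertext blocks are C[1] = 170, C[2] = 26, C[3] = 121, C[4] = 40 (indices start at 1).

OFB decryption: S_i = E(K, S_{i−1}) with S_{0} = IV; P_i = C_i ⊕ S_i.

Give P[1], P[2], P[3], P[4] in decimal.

P[1] = 49, P[2] = 227, P[3] = 46, P[4] = 157

P[1]: S = E(K, 61) = 155; 170 ⊕ 155 = 49.
P[2]: S = E(K, 155) = 249; 26 ⊕ 249 = 227.
P[3]: S = E(K, 249) = 87; 121 ⊕ 87 = 46.
P[4]: S = E(K, 87) = 181; 40 ⊕ 181 = 157.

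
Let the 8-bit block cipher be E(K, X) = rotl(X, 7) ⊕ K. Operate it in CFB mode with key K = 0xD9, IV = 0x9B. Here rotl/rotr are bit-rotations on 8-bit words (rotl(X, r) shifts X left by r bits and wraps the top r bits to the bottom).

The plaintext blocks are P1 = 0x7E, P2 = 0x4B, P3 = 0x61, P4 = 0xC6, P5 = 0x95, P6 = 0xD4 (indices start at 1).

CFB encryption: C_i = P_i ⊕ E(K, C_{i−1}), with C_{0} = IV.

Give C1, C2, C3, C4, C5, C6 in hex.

C1 = 0x6A, C2 = 0xA7, C3 = 0x6B, C4 = 0xAA, C5 = 0x19, C6 = 0x81

C1: E(K, 0x9B) = 0x14; 0x7E ⊕ 0x14 = 0x6A.
C2: E(K, 0x6A) = 0xEC; 0x4B ⊕ 0xEC = 0xA7.
C3: E(K, 0xA7) = 0x0A; 0x61 ⊕ 0x0A = 0x6B.
C4: E(K, 0x6B) = 0x6C; 0xC6 ⊕ 0x6C = 0xAA.
C5: E(K, 0xAA) = 0x8C; 0x95 ⊕ 0x8C = 0x19.
C6: E(K, 0x19) = 0x55; 0xD4 ⊕ 0x55 = 0x81.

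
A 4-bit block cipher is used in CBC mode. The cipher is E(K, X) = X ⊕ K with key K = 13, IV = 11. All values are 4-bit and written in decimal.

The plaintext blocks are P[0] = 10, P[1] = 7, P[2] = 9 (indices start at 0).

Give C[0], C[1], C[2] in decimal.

C[0] = 12, C[1] = 6, C[2] = 2

CBC encryption: C_i = E(K, P_i ⊕ C_{i−1}), with C_{−1} = IV.
C[0]: P[0] ⊕ 11 = 1; E(K, 1) = 12.
C[1]: P[1] ⊕ 12 = 11; E(K, 11) = 6.
C[2]: P[2] ⊕ 6 = 15; E(K, 15) = 2.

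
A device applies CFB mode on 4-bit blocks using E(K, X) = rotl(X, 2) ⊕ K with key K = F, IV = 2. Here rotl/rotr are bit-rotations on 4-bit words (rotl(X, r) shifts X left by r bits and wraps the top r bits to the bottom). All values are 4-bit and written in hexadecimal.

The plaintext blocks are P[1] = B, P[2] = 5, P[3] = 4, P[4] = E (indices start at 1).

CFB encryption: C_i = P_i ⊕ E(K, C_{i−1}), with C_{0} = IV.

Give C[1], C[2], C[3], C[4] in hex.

C[1]: E(K, 2) = 7; B ⊕ 7 = C.
C[2]: E(K, C) = C; 5 ⊕ C = 9.
C[3]: E(K, 9) = 9; 4 ⊕ 9 = D.
C[4]: E(K, D) = 8; E ⊕ 8 = 6.

C[1] = C, C[2] = 9, C[3] = D, C[4] = 6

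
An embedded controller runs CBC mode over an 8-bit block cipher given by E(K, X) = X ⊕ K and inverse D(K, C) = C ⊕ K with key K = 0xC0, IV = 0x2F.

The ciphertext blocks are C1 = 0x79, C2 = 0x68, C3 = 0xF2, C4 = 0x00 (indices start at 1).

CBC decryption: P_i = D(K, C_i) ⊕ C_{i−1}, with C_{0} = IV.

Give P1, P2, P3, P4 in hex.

P1 = 0x96, P2 = 0xD1, P3 = 0x5A, P4 = 0x32

P1: D(K, 0x79) = 0xB9; 0xB9 ⊕ 0x2F = 0x96.
P2: D(K, 0x68) = 0xA8; 0xA8 ⊕ 0x79 = 0xD1.
P3: D(K, 0xF2) = 0x32; 0x32 ⊕ 0x68 = 0x5A.
P4: D(K, 0x00) = 0xC0; 0xC0 ⊕ 0xF2 = 0x32.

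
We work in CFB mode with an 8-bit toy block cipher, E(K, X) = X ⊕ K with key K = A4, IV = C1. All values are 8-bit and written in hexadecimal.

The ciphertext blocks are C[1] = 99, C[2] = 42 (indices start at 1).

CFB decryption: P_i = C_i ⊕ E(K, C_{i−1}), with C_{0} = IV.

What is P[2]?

P[2]: E(K, 99) = 3D; 42 ⊕ 3D = 7F.

P[2] = 7F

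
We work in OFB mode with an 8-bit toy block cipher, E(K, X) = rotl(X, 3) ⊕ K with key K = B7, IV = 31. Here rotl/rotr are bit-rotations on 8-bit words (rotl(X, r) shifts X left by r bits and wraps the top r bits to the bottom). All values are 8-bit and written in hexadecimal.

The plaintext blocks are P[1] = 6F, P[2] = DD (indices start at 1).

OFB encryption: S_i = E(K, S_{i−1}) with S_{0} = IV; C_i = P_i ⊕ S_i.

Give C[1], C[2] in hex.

C[1] = 51, C[2] = 9B

C[1]: S = E(K, 31) = 3E; 6F ⊕ 3E = 51.
C[2]: S = E(K, 3E) = 46; DD ⊕ 46 = 9B.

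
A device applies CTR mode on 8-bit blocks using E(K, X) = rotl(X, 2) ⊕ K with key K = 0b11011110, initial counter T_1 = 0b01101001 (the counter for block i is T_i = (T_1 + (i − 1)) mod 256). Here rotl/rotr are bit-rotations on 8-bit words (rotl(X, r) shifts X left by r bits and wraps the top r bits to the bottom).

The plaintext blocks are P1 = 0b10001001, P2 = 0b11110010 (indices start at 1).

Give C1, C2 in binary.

C1 = 0b11110010, C2 = 0b10000101

CTR encryption: S_i = E(K, T_i) where T_i is the counter for block i; C_i = P_i ⊕ S_i.
C1: T = 0b01101001, S = E(K, T) = 0b01111011; 0b10001001 ⊕ 0b01111011 = 0b11110010.
C2: T = 0b01101010, S = E(K, T) = 0b01110111; 0b11110010 ⊕ 0b01110111 = 0b10000101.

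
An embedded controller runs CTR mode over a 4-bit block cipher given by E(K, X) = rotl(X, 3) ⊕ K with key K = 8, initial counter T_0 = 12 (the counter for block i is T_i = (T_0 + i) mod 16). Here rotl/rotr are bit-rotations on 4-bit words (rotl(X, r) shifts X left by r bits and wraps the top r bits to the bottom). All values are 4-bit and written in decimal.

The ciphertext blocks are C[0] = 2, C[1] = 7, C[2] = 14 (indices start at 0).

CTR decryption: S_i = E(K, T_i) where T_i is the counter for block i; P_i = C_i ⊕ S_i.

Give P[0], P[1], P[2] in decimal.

P[0] = 12, P[1] = 1, P[2] = 1

P[0]: T = 12, S = E(K, T) = 14; 2 ⊕ 14 = 12.
P[1]: T = 13, S = E(K, T) = 6; 7 ⊕ 6 = 1.
P[2]: T = 14, S = E(K, T) = 15; 14 ⊕ 15 = 1.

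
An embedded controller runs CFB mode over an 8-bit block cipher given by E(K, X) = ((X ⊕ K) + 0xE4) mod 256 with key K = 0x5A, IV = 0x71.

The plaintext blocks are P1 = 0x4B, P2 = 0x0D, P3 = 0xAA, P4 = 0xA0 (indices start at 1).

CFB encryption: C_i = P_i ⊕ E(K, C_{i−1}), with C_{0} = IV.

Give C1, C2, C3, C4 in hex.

C1: E(K, 0x71) = 0x0F; 0x4B ⊕ 0x0F = 0x44.
C2: E(K, 0x44) = 0x02; 0x0D ⊕ 0x02 = 0x0F.
C3: E(K, 0x0F) = 0x39; 0xAA ⊕ 0x39 = 0x93.
C4: E(K, 0x93) = 0xAD; 0xA0 ⊕ 0xAD = 0x0D.

C1 = 0x44, C2 = 0x0F, C3 = 0x93, C4 = 0x0D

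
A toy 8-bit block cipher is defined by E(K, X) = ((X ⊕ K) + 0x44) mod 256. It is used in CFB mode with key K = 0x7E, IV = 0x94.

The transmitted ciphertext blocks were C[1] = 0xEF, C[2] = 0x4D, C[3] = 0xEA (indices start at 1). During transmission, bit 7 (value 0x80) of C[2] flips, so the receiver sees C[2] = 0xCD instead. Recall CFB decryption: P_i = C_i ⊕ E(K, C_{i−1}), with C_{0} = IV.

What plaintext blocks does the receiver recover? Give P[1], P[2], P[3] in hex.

Only C[2] changed, to 0xCD. In CFB, a change in C_i flips the same bit in P_i and garbles P_{i+1}. Decrypting the received ciphertext:
P[1]: E(K, 0x94) = 0x2E; 0xEF ⊕ 0x2E = 0xC1.
P[2]: E(K, 0xEF) = 0xD5; 0xCD ⊕ 0xD5 = 0x18.
P[3]: E(K, 0xCD) = 0xF7; 0xEA ⊕ 0xF7 = 0x1D.
Blocks that differ from the original plaintext: P[2], P[3].

P[1] = 0xC1, P[2] = 0x18, P[3] = 0x1D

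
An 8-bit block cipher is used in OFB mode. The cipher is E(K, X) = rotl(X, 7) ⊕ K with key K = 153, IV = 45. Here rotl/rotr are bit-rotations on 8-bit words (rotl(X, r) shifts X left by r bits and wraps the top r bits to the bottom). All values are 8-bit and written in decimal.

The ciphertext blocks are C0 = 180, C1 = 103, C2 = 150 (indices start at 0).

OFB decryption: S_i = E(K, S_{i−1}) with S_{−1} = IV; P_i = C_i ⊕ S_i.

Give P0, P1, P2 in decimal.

P0: S = E(K, 45) = 15; 180 ⊕ 15 = 187.
P1: S = E(K, 15) = 30; 103 ⊕ 30 = 121.
P2: S = E(K, 30) = 150; 150 ⊕ 150 = 0.

P0 = 187, P1 = 121, P2 = 0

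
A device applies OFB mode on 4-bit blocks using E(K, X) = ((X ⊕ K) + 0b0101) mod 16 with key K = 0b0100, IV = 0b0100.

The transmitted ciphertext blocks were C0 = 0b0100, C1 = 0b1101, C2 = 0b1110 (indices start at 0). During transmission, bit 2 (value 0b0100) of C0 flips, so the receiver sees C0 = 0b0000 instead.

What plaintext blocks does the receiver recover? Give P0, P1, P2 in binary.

P0 = 0b0101, P1 = 0b1011, P2 = 0b1001

OFB decryption: S_i = E(K, S_{i−1}) with S_{−1} = IV; P_i = C_i ⊕ S_i.
Only C0 changed, to 0b0000. In OFB, a change in C_i flips the same bit in P_i only; the keystream is unaffected. Decrypting the received ciphertext:
P0: S = E(K, 0b0100) = 0b0101; 0b0000 ⊕ 0b0101 = 0b0101.
P1: S = E(K, 0b0101) = 0b0110; 0b1101 ⊕ 0b0110 = 0b1011.
P2: S = E(K, 0b0110) = 0b0111; 0b1110 ⊕ 0b0111 = 0b1001.
Blocks that differ from the original plaintext: P0.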